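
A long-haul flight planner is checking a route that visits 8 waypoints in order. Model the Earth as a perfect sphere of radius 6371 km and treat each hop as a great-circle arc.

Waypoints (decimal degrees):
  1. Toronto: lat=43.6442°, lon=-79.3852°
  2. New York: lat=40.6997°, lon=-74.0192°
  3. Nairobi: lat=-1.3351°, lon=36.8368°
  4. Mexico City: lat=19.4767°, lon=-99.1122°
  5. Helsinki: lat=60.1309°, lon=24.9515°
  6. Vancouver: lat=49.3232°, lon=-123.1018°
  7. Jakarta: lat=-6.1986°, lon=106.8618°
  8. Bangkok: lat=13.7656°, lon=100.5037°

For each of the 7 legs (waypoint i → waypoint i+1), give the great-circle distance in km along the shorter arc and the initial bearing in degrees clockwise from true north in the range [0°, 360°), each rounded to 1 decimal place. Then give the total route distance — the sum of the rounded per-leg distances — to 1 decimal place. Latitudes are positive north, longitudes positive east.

Leg 1: φ1=0.7617350, φ2=0.7103438, Δφ=-0.0513912, Δλ=0.0936544 rad; a=sin²(Δφ/2)+cosφ1·cosφ2·sin²(Δλ/2)=0.0018622426; c=2·atan2(√a, √(1-a))=0.086334228; dist=6371·c=550.035 ≈ 550.0 km; running total=550.0 km
Leg 1 bearing: y=sinΔλ·cosφ2=0.07089916, x=cosφ1·sinφ2-sinφ1·cosφ2·cosΔλ=-0.04907553; θ=atan2(y, x)=124.6905° ≈ 124.7°
Leg 2: φ1=0.7103438, φ2=-0.0233019, Δφ=-0.7336457, Δλ=1.9348022 rad; a=sin²(Δφ/2)+cosφ1·cosφ2·sin²(Δλ/2)=0.6425164733; c=2·atan2(√a, √(1-a))=1.859837127; dist=6371·c=11849.022 ≈ 11849.0 km; running total=12399.0 km
Leg 2 bearing: y=sinΔλ·cosφ2=0.93422446, x=cosφ1·sinφ2-sinφ1·cosφ2·cosΔλ=0.21443150; θ=atan2(y, x)=77.0729° ≈ 77.1°
Leg 3: φ1=-0.0233019, φ2=0.3399325, Δφ=0.3632344, Δλ=-2.3727577 rad; a=sin²(Δφ/2)+cosφ1·cosφ2·sin²(Δλ/2)=0.8425893318; c=2·atan2(√a, √(1-a))=2.325645288; dist=6371·c=14816.686 ≈ 14816.7 km; running total=27215.7 km
Leg 3 bearing: y=sinΔλ·cosφ2=-0.65551144, x=cosφ1·sinφ2-sinφ1·cosφ2·cosΔλ=0.31754519; θ=atan2(y, x)=-64.1534° <0 so +360° → 295.8466° ≈ 295.8°
Leg 4: φ1=0.3399325, φ2=1.0494822, Δφ=0.7095496, Δλ=2.1653200 rad; a=sin²(Δφ/2)+cosφ1·cosφ2·sin²(Δλ/2)=0.4869263192; c=2·atan2(√a, √(1-a))=1.544645985; dist=6371·c=9840.940 ≈ 9840.9 km; running total=37056.6 km
Leg 4 bearing: y=sinΔλ·cosφ2=0.41256754, x=cosφ1·sinφ2-sinφ1·cosφ2·cosΔλ=0.91055167; θ=atan2(y, x)=24.3751° ≈ 24.4°
Leg 5: φ1=1.0494822, φ2=0.8608522, Δφ=-0.1886299, Δλ=-2.5840176 rad; a=sin²(Δφ/2)+cosφ1·cosφ2·sin²(Δλ/2)=0.3088919600; c=2·atan2(√a, √(1-a))=1.178603051; dist=6371·c=7508.880 ≈ 7508.9 km; running total=44565.5 km
Leg 5 bearing: y=sinΔλ·cosφ2=-0.34488245, x=cosφ1·sinφ2-sinφ1·cosφ2·cosΔλ=0.85730214; θ=atan2(y, x)=-21.9143° <0 so +360° → 338.0857° ≈ 338.1°
Leg 6: φ1=0.8608522, φ2=-0.1081860, Δφ=-0.9690382, Δλ=4.0136220 rad; a=sin²(Δφ/2)+cosφ1·cosφ2·sin²(Δλ/2)=0.7493586821; c=2·atan2(√a, √(1-a))=2.092914674; dist=6371·c=13333.959 ≈ 13334.0 km; running total=57899.5 km
Leg 6 bearing: y=sinΔλ·cosφ2=-0.76115971, x=cosφ1·sinφ2-sinφ1·cosφ2·cosΔλ=0.41462861; θ=atan2(y, x)=-61.4214° <0 so +360° → 298.5786° ≈ 298.6°
Leg 7: φ1=-0.1081860, φ2=0.2402550, Δφ=0.3484410, Δλ=-0.1109698 rad; a=sin²(Δφ/2)+cosφ1·cosφ2·sin²(Δλ/2)=0.0330165467; c=2·atan2(√a, √(1-a))=0.365439179; dist=6371·c=2328.213 ≈ 2328.2 km; running total=60227.7 km
Leg 7 bearing: y=sinΔλ·cosφ2=-0.10756136, x=cosφ1·sinφ2-sinφ1·cosφ2·cosΔλ=0.34078787; θ=atan2(y, x)=-17.5170° <0 so +360° → 342.4830° ≈ 342.5°

Leg 1: dist=550.0 km, bearing=124.7°
Leg 2: dist=11849.0 km, bearing=77.1°
Leg 3: dist=14816.7 km, bearing=295.8°
Leg 4: dist=9840.9 km, bearing=24.4°
Leg 5: dist=7508.9 km, bearing=338.1°
Leg 6: dist=13334.0 km, bearing=298.6°
Leg 7: dist=2328.2 km, bearing=342.5°
Total: 60227.7 km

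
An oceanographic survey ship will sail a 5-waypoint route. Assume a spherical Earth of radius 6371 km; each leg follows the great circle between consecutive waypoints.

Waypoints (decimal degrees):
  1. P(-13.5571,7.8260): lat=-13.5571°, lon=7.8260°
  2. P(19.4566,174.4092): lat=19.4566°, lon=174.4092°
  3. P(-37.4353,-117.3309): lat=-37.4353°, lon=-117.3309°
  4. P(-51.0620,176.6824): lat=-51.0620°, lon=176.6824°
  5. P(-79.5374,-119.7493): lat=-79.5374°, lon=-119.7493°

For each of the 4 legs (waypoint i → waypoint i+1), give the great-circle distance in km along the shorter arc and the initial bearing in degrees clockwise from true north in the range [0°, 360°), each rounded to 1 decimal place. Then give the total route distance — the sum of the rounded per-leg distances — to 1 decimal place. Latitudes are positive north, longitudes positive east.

Leg 1: dist=18442.4 km, bearing=63.6°
Leg 2: dist=9530.3 km, bearing=132.3°
Leg 3: dist=5279.1 km, bearing=231.2°
Leg 4: dist=3930.0 km, bearing=163.7°
Total: 37181.8 km

Leg 1: φ1=-0.2366160, φ2=0.3395817, Δφ=0.5761978, Δλ=2.9074253 rad; a=sin²(Δφ/2)+cosφ1·cosφ2·sin²(Δλ/2)=0.9848435800; c=2·atan2(√a, √(1-a))=2.894743571; dist=6371·c=18442.411 ≈ 18442.4 km; running total=18442.4 km
Leg 1 bearing: y=sinΔλ·cosφ2=0.21878266, x=cosφ1·sinφ2-sinφ1·cosφ2·cosΔλ=0.10881617; θ=atan2(y, x)=63.5556° ≈ 63.6°
Leg 2: φ1=0.3395817, φ2=-0.6533692, Δφ=-0.9929510, Δλ=-5.0918253 rad; a=sin²(Δφ/2)+cosφ1·cosφ2·sin²(Δλ/2)=0.4625804068; c=2·atan2(√a, √(1-a))=1.495887103; dist=6371·c=9530.297 ≈ 9530.3 km; running total=27972.7 km
Leg 2 bearing: y=sinΔλ·cosφ2=0.73756301, x=cosφ1·sinφ2-sinφ1·cosφ2·cosΔλ=-0.67111839; θ=atan2(y, x)=132.2995° ≈ 132.3°
Leg 3: φ1=-0.6533692, φ2=-0.8912000, Δφ=-0.2378308, Δλ=5.1315001 rad; a=sin²(Δφ/2)+cosφ1·cosφ2·sin²(Δλ/2)=0.1620518174; c=2·atan2(√a, √(1-a))=0.828616061; dist=6371·c=5279.113 ≈ 5279.1 km; running total=33251.8 km
Leg 3 bearing: y=sinΔλ·cosφ2=-0.57408485, x=cosφ1·sinφ2-sinφ1·cosφ2·cosΔλ=-0.46215873; θ=atan2(y, x)=-128.8353° <0 so +360° → 231.1647° ≈ 231.2°
Leg 4: φ1=-0.8912000, φ2=-1.3881895, Δφ=-0.4969895, Δλ=-5.1737092 rad; a=sin²(Δφ/2)+cosφ1·cosφ2·sin²(Δλ/2)=0.0921520619; c=2·atan2(√a, √(1-a))=0.616865213; dist=6371·c=3930.048 ≈ 3930.0 km; running total=37181.8 km
Leg 4 bearing: y=sinΔλ·cosφ2=0.16261088, x=cosφ1·sinφ2-sinφ1·cosφ2·cosΔλ=-0.55515578; θ=atan2(y, x)=163.6741° ≈ 163.7°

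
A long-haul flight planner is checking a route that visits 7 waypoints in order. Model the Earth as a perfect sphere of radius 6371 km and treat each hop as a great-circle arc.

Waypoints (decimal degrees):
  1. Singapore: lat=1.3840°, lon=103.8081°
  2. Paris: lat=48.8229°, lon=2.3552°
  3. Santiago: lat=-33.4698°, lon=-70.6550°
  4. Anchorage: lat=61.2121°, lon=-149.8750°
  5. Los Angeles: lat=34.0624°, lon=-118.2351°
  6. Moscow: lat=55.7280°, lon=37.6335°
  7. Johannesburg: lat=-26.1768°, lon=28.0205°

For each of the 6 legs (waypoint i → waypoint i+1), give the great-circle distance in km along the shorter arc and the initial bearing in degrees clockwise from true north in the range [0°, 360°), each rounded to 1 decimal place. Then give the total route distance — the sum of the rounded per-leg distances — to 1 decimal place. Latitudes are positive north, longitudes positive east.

Leg 1: dist=10725.9 km, bearing=319.5°
Leg 2: dist=11647.8 km, bearing=235.6°
Leg 3: dist=12686.4 km, bearing=328.8°
Leg 4: dist=3763.7 km, bearing=128.7°
Leg 5: dist=9771.1 km, bearing=13.3°
Leg 6: dist=9153.0 km, bearing=188.7°
Total: 57747.9 km

Leg 1: φ1=0.0241554, φ2=0.8521204, Δφ=0.8279650, Δλ=-1.7706871 rad; a=sin²(Δφ/2)+cosφ1·cosφ2·sin²(Δλ/2)=0.5562568030; c=2·atan2(√a, √(1-a))=1.683548686; dist=6371·c=10725.889 ≈ 10725.9 km; running total=10725.9 km
Leg 1 bearing: y=sinΔλ·cosφ2=-0.64527902, x=cosφ1·sinφ2-sinφ1·cosφ2·cosΔλ=0.75561609; θ=atan2(y, x)=-40.4966° <0 so +360° → 319.5034° ≈ 319.5°
Leg 2: φ1=0.8521204, φ2=-0.5841582, Δφ=-1.4362786, Δλ=-1.2742684 rad; a=sin²(Δφ/2)+cosφ1·cosφ2·sin²(Δλ/2)=0.6273096640; c=2·atan2(√a, √(1-a))=1.828250364; dist=6371·c=11647.783 ≈ 11647.8 km; running total=22373.7 km
Leg 2 bearing: y=sinΔλ·cosφ2=-0.79777048, x=cosφ1·sinφ2-sinφ1·cosφ2·cosΔλ=-0.54656313; θ=atan2(y, x)=-124.4156° <0 so +360° → 235.5844° ≈ 235.6°
Leg 3: φ1=-0.5841582, φ2=1.0683527, Δφ=1.6525109, Δλ=-1.3826498 rad; a=sin²(Δφ/2)+cosφ1·cosφ2·sin²(Δλ/2)=0.7041005587; c=2·atan2(√a, √(1-a))=1.991278987; dist=6371·c=12686.438 ≈ 12686.4 km; running total=35060.1 km
Leg 3 bearing: y=sinΔλ·cosφ2=-0.47307017, x=cosφ1·sinφ2-sinφ1·cosφ2·cosΔλ=0.78075378; θ=atan2(y, x)=-31.2123° <0 so +360° → 328.7877° ≈ 328.8°
Leg 4: φ1=1.0683527, φ2=0.5945010, Δφ=-0.4738517, Δλ=0.5522204 rad; a=sin²(Δφ/2)+cosφ1·cosφ2·sin²(Δλ/2)=0.0847405647; c=2·atan2(√a, √(1-a))=0.590757728; dist=6371·c=3763.717 ≈ 3763.7 km; running total=38823.8 km
Leg 4 bearing: y=sinΔλ·cosφ2=0.43457590, x=cosφ1·sinφ2-sinφ1·cosφ2·cosΔλ=-0.34839948; θ=atan2(y, x)=128.7191° ≈ 128.7°
Leg 5: φ1=0.5945010, φ2=0.9726371, Δφ=0.3781361, Δλ=2.7204203 rad; a=sin²(Δφ/2)+cosφ1·cosφ2·sin²(Δλ/2)=0.4814451692; c=2·atan2(√a, √(1-a))=1.533678142; dist=6371·c=9771.063 ≈ 9771.1 km; running total=48594.9 km
Leg 5 bearing: y=sinΔλ·cosφ2=0.23022165, x=cosφ1·sinφ2-sinφ1·cosφ2·cosΔλ=0.97243039; θ=atan2(y, x)=13.3195° ≈ 13.3°
Leg 6: φ1=0.9726371, φ2=-0.4568713, Δφ=-1.4295084, Δλ=-0.1677785 rad; a=sin²(Δφ/2)+cosφ1·cosφ2·sin²(Δλ/2)=0.4331389909; c=2·atan2(√a, √(1-a))=1.436672540; dist=6371·c=9153.041 ≈ 9153.0 km; running total=57747.9 km
Leg 6 bearing: y=sinΔλ·cosφ2=-0.14986522, x=cosφ1·sinφ2-sinφ1·cosφ2·cosΔλ=-0.97962178; θ=atan2(y, x)=-171.3022° <0 so +360° → 188.6978° ≈ 188.7°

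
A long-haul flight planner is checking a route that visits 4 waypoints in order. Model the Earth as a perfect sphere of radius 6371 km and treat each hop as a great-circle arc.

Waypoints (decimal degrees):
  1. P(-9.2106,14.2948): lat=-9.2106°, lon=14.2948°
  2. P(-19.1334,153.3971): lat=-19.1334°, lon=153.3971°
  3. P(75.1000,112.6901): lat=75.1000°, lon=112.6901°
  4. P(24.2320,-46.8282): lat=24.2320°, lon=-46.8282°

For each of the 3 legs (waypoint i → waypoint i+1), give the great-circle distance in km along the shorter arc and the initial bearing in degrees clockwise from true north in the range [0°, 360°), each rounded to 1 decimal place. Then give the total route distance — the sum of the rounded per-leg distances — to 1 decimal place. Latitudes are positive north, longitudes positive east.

Leg 1: φ1=-0.1607553, φ2=-0.3339408, Δφ=-0.1731855, Δλ=2.4277931 rad; a=sin²(Δφ/2)+cosφ1·cosφ2·sin²(Δλ/2)=0.8262260547; c=2·atan2(√a, √(1-a))=2.281611973; dist=6371·c=14536.1499 ≈ 14536.1 km; running total=14536.1 km
Leg 1 bearing: y=sinΔλ·cosφ2=0.61854296, x=cosφ1·sinφ2-sinφ1·cosφ2·cosΔλ=-0.43784798; θ=atan2(y, x)=125.2935° ≈ 125.3°
Leg 2: φ1=-0.3339408, φ2=1.3107423, Δφ=1.6446831, Δλ=-0.7104712 rad; a=sin²(Δφ/2)+cosφ1·cosφ2·sin²(Δλ/2)=0.5662974601; c=2·atan2(√a, √(1-a))=1.703782888; dist=6371·c=10854.801 ≈ 10854.8 km; running total=25390.9 km
Leg 2 bearing: y=sinΔλ·cosφ2=-0.16769970, x=cosφ1·sinφ2-sinφ1·cosφ2·cosΔλ=0.97688044; θ=atan2(y, x)=-9.7409° <0 so +360° → 350.2591° ≈ 350.3°
Leg 3: φ1=1.3107423, φ2=0.4229282, Δφ=-0.8878141, Δλ=-2.7841196 rad; a=sin²(Δφ/2)+cosφ1·cosφ2·sin²(Δλ/2)=0.4115111677; c=2·atan2(√a, √(1-a))=1.392881537; dist=6371·c=8874.048 ≈ 8874.0 km; running total=34264.9 km
Leg 3 bearing: y=sinΔλ·cosφ2=-0.31907814, x=cosφ1·sinφ2-sinφ1·cosφ2·cosΔλ=0.93105749; θ=atan2(y, x)=-18.9168° <0 so +360° → 341.0832° ≈ 341.1°

Leg 1: dist=14536.1 km, bearing=125.3°
Leg 2: dist=10854.8 km, bearing=350.3°
Leg 3: dist=8874.0 km, bearing=341.1°
Total: 34264.9 km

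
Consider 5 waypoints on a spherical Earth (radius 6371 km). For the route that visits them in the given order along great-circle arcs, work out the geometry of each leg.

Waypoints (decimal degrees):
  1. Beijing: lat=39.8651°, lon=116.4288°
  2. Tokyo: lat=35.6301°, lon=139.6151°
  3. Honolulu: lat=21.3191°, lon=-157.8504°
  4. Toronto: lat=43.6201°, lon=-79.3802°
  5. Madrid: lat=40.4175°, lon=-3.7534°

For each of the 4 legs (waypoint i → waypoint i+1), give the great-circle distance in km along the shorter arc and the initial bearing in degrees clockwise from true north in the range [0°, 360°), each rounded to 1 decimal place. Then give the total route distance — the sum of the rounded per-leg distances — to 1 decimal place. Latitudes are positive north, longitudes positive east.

Leg 1: dist=2085.9 km, bearing=95.7°
Leg 2: dist=6212.9 km, bearing=86.9°
Leg 3: dist=7485.5 km, bearing=50.2°
Leg 4: dist=6033.5 km, bearing=65.3°
Total: 21817.8 km

Leg 1: φ1=0.6957773, φ2=0.6218626, Δφ=-0.0739147, Δλ=0.4046773 rad; a=sin²(Δφ/2)+cosφ1·cosφ2·sin²(Δλ/2)=0.0265601785; c=2·atan2(√a, √(1-a))=0.327406262; dist=6371·c=2085.905 ≈ 2085.9 km; running total=2085.9 km
Leg 1 bearing: y=sinΔλ·cosφ2=0.32001531, x=cosφ1·sinφ2-sinφ1·cosφ2·cosΔλ=-0.03176703; θ=atan2(y, x)=95.6690° ≈ 95.7°
Leg 2: φ1=0.6218626, φ2=0.3720885, Δφ=-0.2497741, Δλ=-5.1917524 rad; a=sin²(Δφ/2)+cosφ1·cosφ2·sin²(Δλ/2)=0.2194934315; c=2·atan2(√a, √(1-a))=0.975187153; dist=6371·c=6212.917 ≈ 6212.9 km; running total=8298.8 km
Leg 2 bearing: y=sinΔλ·cosφ2=0.82657162, x=cosφ1·sinφ2-sinφ1·cosφ2·cosΔλ=0.04520645; θ=atan2(y, x)=86.8695° ≈ 86.9°
Leg 3: φ1=0.3720885, φ2=0.7613144, Δφ=0.3892259, Δλ=1.3695634 rad; a=sin²(Δφ/2)+cosφ1·cosφ2·sin²(Δλ/2)=0.3071963051; c=2·atan2(√a, √(1-a))=1.174930294; dist=6371·c=7485.481 ≈ 7485.5 km; running total=15784.3 km
Leg 3 bearing: y=sinΔλ·cosφ2=0.70932162, x=cosφ1·sinφ2-sinφ1·cosφ2·cosΔλ=0.59005913; θ=atan2(y, x)=50.2441° ≈ 50.2°
Leg 4: φ1=0.7613144, φ2=0.7054185, Δφ=-0.0558959, Δλ=1.3199367 rad; a=sin²(Δφ/2)+cosφ1·cosφ2·sin²(Δλ/2)=0.2079506622; c=2·atan2(√a, √(1-a))=0.947027153; dist=6371·c=6033.510 ≈ 6033.5 km; running total=21817.8 km
Leg 4 bearing: y=sinΔλ·cosφ2=0.73750989, x=cosφ1·sinφ2-sinφ1·cosφ2·cosΔλ=0.33898068; θ=atan2(y, x)=65.3151° ≈ 65.3°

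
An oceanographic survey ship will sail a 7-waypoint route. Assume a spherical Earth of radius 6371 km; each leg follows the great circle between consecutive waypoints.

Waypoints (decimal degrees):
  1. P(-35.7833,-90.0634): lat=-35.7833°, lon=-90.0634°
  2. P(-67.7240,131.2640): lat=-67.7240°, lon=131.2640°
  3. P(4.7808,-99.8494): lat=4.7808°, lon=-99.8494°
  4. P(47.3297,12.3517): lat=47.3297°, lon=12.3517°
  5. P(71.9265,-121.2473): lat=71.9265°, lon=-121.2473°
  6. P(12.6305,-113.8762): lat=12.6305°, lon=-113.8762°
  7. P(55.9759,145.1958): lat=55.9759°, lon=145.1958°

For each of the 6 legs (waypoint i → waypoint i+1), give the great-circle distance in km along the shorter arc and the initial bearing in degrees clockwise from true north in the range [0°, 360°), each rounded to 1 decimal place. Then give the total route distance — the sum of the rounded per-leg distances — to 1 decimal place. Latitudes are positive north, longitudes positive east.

Leg 1: dist=7998.4 km, bearing=195.3°
Leg 2: dist=12044.3 km, bearing=125.2°
Leg 3: dist=11251.0 km, bearing=39.8°
Leg 4: dist=6266.9 km, bearing=344.3°
Leg 5: dist=6611.9 km, bearing=171.6°
Leg 6: dist=9511.9 km, bearing=326.6°
Total: 53684.4 km

Leg 1: φ1=-0.6245364, φ2=-1.1820068, Δφ=-0.5574704, Δλ=3.8628919 rad; a=sin²(Δφ/2)+cosφ1·cosφ2·sin²(Δλ/2)=0.3449220229; c=2·atan2(√a, √(1-a))=1.255439255; dist=6371·c=7998.403 ≈ 7998.4 km; running total=7998.4 km
Leg 1 bearing: y=sinΔλ·cosφ2=-0.25032205, x=cosφ1·sinφ2-sinφ1·cosφ2·cosΔλ=-0.91713802; θ=atan2(y, x)=-164.7336° <0 so +360° → 195.2664° ≈ 195.3°
Leg 2: φ1=-1.1820068, φ2=0.0834407, Δφ=1.2654475, Δλ=-4.0336898 rad; a=sin²(Δφ/2)+cosφ1·cosφ2·sin²(Δλ/2)=0.6571339776; c=2·atan2(√a, √(1-a))=1.890481768; dist=6371·c=12044.259 ≈ 12044.3 km; running total=20042.7 km
Leg 2 bearing: y=sinΔλ·cosφ2=0.77568185, x=cosφ1·sinφ2-sinφ1·cosφ2·cosΔλ=-0.54731464; θ=atan2(y, x)=125.2065° ≈ 125.2°
Leg 3: φ1=0.0834407, φ2=0.8260591, Δφ=0.7426184, Δλ=1.9582786 rad; a=sin²(Δφ/2)+cosφ1·cosφ2·sin²(Δλ/2)=0.5969667418; c=2·atan2(√a, √(1-a))=1.765966504; dist=6371·c=11250.973 ≈ 11251.0 km; running total=31293.7 km
Leg 3 bearing: y=sinΔλ·cosφ2=0.62753038, x=cosφ1·sinφ2-sinφ1·cosφ2·cosΔλ=0.75405267; θ=atan2(y, x)=39.7676° ≈ 39.8°
Leg 4: φ1=0.8260591, φ2=1.2553542, Δφ=0.4292951, Δλ=-2.3317424 rad; a=sin²(Δφ/2)+cosφ1·cosφ2·sin²(Δλ/2)=0.2230087085; c=2·atan2(√a, √(1-a))=0.983655939; dist=6371·c=6266.872 ≈ 6266.9 km; running total=37560.6 km
Leg 4 bearing: y=sinΔλ·cosφ2=-0.22466847, x=cosφ1·sinφ2-sinφ1·cosφ2·cosΔλ=0.80164043; θ=atan2(y, x)=-15.6561° <0 so +360° → 344.3439° ≈ 344.3°
Leg 5: φ1=1.2553542, φ2=0.2204438, Δφ=-1.0349104, Δλ=0.1286500 rad; a=sin²(Δφ/2)+cosφ1·cosφ2·sin²(Δλ/2)=0.2459494041; c=2·atan2(√a, √(1-a))=1.037817564; dist=6371·c=6611.936 ≈ 6611.9 km; running total=44172.5 km
Leg 5 bearing: y=sinΔλ·cosφ2=0.12519070, x=cosφ1·sinφ2-sinφ1·cosφ2·cosΔλ=-0.85215050; θ=atan2(y, x)=171.6424° ≈ 171.6°
Leg 6: φ1=0.2204438, φ2=0.9769638, Δφ=0.7565199, Δλ=4.5216594 rad; a=sin²(Δφ/2)+cosφ1·cosφ2·sin²(Δλ/2)=0.4611400654; c=2·atan2(√a, √(1-a))=1.492998001; dist=6371·c=9511.890 ≈ 9511.9 km; running total=53684.4 km
Leg 6 bearing: y=sinΔλ·cosφ2=-0.54939494, x=cosφ1·sinφ2-sinφ1·cosφ2·cosΔλ=0.83194039; θ=atan2(y, x)=-33.4399° <0 so +360° → 326.5601° ≈ 326.6°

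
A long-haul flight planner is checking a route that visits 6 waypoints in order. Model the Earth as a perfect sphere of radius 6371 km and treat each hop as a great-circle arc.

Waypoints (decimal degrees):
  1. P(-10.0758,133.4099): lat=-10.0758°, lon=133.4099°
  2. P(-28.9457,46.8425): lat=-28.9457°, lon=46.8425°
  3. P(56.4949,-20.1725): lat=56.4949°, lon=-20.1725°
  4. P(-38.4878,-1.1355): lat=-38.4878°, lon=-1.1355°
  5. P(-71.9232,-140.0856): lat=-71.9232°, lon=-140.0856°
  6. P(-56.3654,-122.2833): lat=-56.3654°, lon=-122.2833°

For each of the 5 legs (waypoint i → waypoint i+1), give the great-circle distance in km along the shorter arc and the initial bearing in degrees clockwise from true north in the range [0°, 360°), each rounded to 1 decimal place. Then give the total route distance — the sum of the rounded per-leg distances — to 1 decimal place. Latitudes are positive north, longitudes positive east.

Leg 1: dist=9136.7 km, bearing=241.9°
Leg 2: dist=11387.7 km, bearing=328.6°
Leg 3: dist=10712.9 km, bearing=165.1°
Leg 4: dist=7326.8 km, bearing=192.9°
Leg 5: dist=1915.7 km, bearing=34.9°
Total: 40479.8 km

Leg 1: φ1=-0.1758559, φ2=-0.5051978, Δφ=-0.3293419, Δλ=-1.5108862 rad; a=sin²(Δφ/2)+cosφ1·cosφ2·sin²(Δλ/2)=0.4318702462; c=2·atan2(√a, √(1-a))=1.434111610; dist=6371·c=9136.725 ≈ 9136.7 km; running total=9136.7 km
Leg 1 bearing: y=sinΔλ·cosφ2=-0.87350882, x=cosφ1·sinφ2-sinφ1·cosφ2·cosΔλ=-0.46734965; θ=atan2(y, x)=-118.1479° <0 so +360° → 241.8521° ≈ 241.9°
Leg 2: φ1=-0.5051978, φ2=0.9860220, Δφ=1.4912198, Δλ=-1.1696324 rad; a=sin²(Δφ/2)+cosφ1·cosφ2·sin²(Δλ/2)=0.6074665838; c=2·atan2(√a, √(1-a))=1.787419724; dist=6371·c=11387.651 ≈ 11387.7 km; running total=20524.4 km
Leg 2 bearing: y=sinΔλ·cosφ2=-0.50818545, x=cosφ1·sinφ2-sinφ1·cosφ2·cosΔλ=0.83399717; θ=atan2(y, x)=-31.3555° <0 so +360° → 328.6445° ≈ 328.6°
Leg 3: φ1=0.9860220, φ2=-0.6717388, Δφ=-1.6577608, Δλ=0.3322583 rad; a=sin²(Δφ/2)+cosφ1·cosφ2·sin²(Δλ/2)=0.5552431480; c=2·atan2(√a, √(1-a))=1.681508655; dist=6371·c=10712.892 ≈ 10712.9 km; running total=31237.3 km
Leg 3 bearing: y=sinΔλ·cosφ2=0.25531332, x=cosφ1·sinφ2-sinφ1·cosφ2·cosΔλ=-0.96052480; θ=atan2(y, x)=165.1146° ≈ 165.1°
Leg 4: φ1=-0.6717388, φ2=-1.2552966, Δφ=-0.5835578, Δλ=-2.4251367 rad; a=sin²(Δφ/2)+cosφ1·cosφ2·sin²(Δλ/2)=0.2957667860; c=2·atan2(√a, √(1-a))=1.150023021; dist=6371·c=7326.797 ≈ 7326.8 km; running total=38564.1 km
Leg 4 bearing: y=sinΔλ·cosφ2=-0.20377343, x=cosφ1·sinφ2-sinφ1·cosφ2·cosΔλ=-0.88973680; θ=atan2(y, x)=-167.1002° <0 so +360° → 192.8998° ≈ 192.9°
Leg 5: φ1=-1.2552966, φ2=-0.9837618, Δφ=0.2715348, Δλ=0.3107087 rad; a=sin²(Δφ/2)+cosφ1·cosφ2·sin²(Δλ/2)=0.0224345989; c=2·atan2(√a, √(1-a))=0.300695235; dist=6371·c=1915.729 ≈ 1915.7 km; running total=40479.8 km
Leg 5 bearing: y=sinΔλ·cosφ2=0.16934410, x=cosφ1·sinφ2-sinφ1·cosφ2·cosΔλ=0.24299738; θ=atan2(y, x)=34.8725° ≈ 34.9°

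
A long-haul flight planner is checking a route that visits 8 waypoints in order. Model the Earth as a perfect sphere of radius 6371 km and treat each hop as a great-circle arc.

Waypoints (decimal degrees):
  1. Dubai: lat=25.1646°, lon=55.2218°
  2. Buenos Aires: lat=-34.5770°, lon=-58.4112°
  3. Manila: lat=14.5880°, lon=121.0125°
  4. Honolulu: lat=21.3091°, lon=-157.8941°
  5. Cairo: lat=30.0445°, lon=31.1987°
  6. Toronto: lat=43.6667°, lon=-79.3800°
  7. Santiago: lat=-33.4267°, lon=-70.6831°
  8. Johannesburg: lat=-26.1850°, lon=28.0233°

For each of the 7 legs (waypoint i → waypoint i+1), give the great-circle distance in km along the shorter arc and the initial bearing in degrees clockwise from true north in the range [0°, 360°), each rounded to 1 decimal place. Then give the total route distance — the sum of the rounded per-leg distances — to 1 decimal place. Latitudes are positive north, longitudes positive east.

Leg 1: φ1=0.4392051, φ2=-0.6034825, Δφ=-1.0426876, Δλ=-1.9832700 rad; a=sin²(Δφ/2)+cosφ1·cosφ2·sin²(Δλ/2)=0.7700294709; c=2·atan2(√a, √(1-a))=2.141303468; dist=6371·c=13642.244 ≈ 13642.2 km; running total=13642.2 km
Leg 1 bearing: y=sinΔλ·cosφ2=-0.75431033, x=cosφ1·sinφ2-sinφ1·cosφ2·cosΔλ=-0.37329916; θ=atan2(y, x)=-116.3303° <0 so +360° → 243.6697° ≈ 243.7°
Leg 2: φ1=-0.6034825, φ2=0.2546086, Δφ=0.8580911, Δλ=3.1315343 rad; a=sin²(Δφ/2)+cosφ1·cosφ2·sin²(Δλ/2)=0.9698589799; c=2·atan2(√a, √(1-a))=2.792600897; dist=6371·c=17791.660 ≈ 17791.7 km; running total=31433.9 km
Leg 2 bearing: y=sinΔλ·cosφ2=0.00973391, x=cosφ1·sinφ2-sinφ1·cosφ2·cosΔλ=-0.34181195; θ=atan2(y, x)=178.3688° ≈ 178.4°
Leg 3: φ1=0.2546086, φ2=0.3719140, Δφ=0.1173053, Δλ=-4.8678385 rad; a=sin²(Δφ/2)+cosφ1·cosφ2·sin²(Δλ/2)=0.3844412218; c=2·atan2(√a, √(1-a))=1.337570145; dist=6371·c=8521.659 ≈ 8521.7 km; running total=39955.6 km
Leg 3 bearing: y=sinΔλ·cosφ2=0.92039992, x=cosφ1·sinφ2-sinφ1·cosφ2·cosΔλ=0.31535482; θ=atan2(y, x)=71.0871° ≈ 71.1°
Leg 4: φ1=0.3719140, φ2=0.5243754, Δφ=0.1524615, Δλ=3.3002920 rad; a=sin²(Δφ/2)+cosφ1·cosφ2·sin²(Δλ/2)=0.8071890502; c=2·atan2(√a, √(1-a))=2.232393850; dist=6371·c=14222.581 ≈ 14222.6 km; running total=54178.2 km
Leg 4 bearing: y=sinΔλ·cosφ2=-0.13680003, x=cosφ1·sinφ2-sinφ1·cosφ2·cosΔλ=0.77706197; θ=atan2(y, x)=-9.9845° <0 so +360° → 350.0155° ≈ 350.0°
Leg 5: φ1=0.5243754, φ2=0.7621277, Δφ=0.2377522, Δλ=-1.9299624 rad; a=sin²(Δφ/2)+cosφ1·cosφ2·sin²(Δλ/2)=0.4372004846; c=2·atan2(√a, √(1-a))=1.444864706; dist=6371·c=9205.233 ≈ 9205.2 km; running total=63383.4 km
Leg 5 bearing: y=sinΔλ·cosφ2=-0.67721061, x=cosφ1·sinφ2-sinφ1·cosφ2·cosΔλ=0.72499012; θ=atan2(y, x)=-43.0484° <0 so +360° → 316.9516° ≈ 317.0°
Leg 6: φ1=0.7621277, φ2=-0.5834060, Δφ=-1.3455337, Δλ=0.1517895 rad; a=sin²(Δφ/2)+cosφ1·cosφ2·sin²(Δλ/2)=0.3917895490; c=2·atan2(√a, √(1-a))=1.352649337; dist=6371·c=8617.729 ≈ 8617.7 km; running total=72001.1 km
Leg 6 bearing: y=sinΔλ·cosφ2=0.12619632, x=cosφ1·sinφ2-sinφ1·cosφ2·cosΔλ=-0.96810975; θ=atan2(y, x)=172.5732° ≈ 172.6°
Leg 7: φ1=-0.5834060, φ2=-0.4570145, Δφ=0.1263915, Δλ=1.7227517 rad; a=sin²(Δφ/2)+cosφ1·cosφ2·sin²(Δλ/2)=0.4351426196; c=2·atan2(√a, √(1-a))=1.440715022; dist=6371·c=9178.795 ≈ 9178.8 km; running total=81179.9 km
Leg 7 bearing: y=sinΔλ·cosφ2=0.88703347, x=cosφ1·sinφ2-sinφ1·cosφ2·cosΔλ=-0.44310913; θ=atan2(y, x)=116.5440° ≈ 116.5°

Leg 1: dist=13642.2 km, bearing=243.7°
Leg 2: dist=17791.7 km, bearing=178.4°
Leg 3: dist=8521.7 km, bearing=71.1°
Leg 4: dist=14222.6 km, bearing=350.0°
Leg 5: dist=9205.2 km, bearing=317.0°
Leg 6: dist=8617.7 km, bearing=172.6°
Leg 7: dist=9178.8 km, bearing=116.5°
Total: 81179.9 km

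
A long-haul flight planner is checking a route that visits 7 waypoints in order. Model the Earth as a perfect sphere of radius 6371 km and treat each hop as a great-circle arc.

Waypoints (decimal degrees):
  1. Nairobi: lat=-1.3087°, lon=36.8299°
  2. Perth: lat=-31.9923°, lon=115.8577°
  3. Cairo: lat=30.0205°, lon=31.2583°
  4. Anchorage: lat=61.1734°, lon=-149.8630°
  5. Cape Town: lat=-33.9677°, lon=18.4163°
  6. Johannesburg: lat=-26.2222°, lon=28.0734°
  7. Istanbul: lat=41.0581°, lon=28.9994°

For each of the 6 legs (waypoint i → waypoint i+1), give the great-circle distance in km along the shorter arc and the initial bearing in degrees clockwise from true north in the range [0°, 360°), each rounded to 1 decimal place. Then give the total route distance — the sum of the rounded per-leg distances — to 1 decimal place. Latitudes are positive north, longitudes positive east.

Leg 1: dist=8896.7 km, bearing=122.3°
Leg 2: dist=11264.1 km, bearing=298.5°
Leg 3: dist=9874.3 km, bearing=0.5°
Leg 4: dist=16875.7 km, bearing=20.9°
Leg 5: dist=1265.6 km, bearing=49.7°
Leg 6: dist=7481.8 km, bearing=0.8°
Total: 55658.2 km

Leg 1: φ1=-0.0228411, φ2=-0.5583710, Δφ=-0.5355298, Δλ=1.3792953 rad; a=sin²(Δφ/2)+cosφ1·cosφ2·sin²(Δλ/2)=0.4132584930; c=2·atan2(√a, √(1-a))=1.396431111; dist=6371·c=8896.663 ≈ 8896.7 km; running total=8896.7 km
Leg 1 bearing: y=sinΔλ·cosφ2=0.83261539, x=cosφ1·sinφ2-sinφ1·cosφ2·cosΔλ=-0.52598029; θ=atan2(y, x)=122.2814° ≈ 122.3°
Leg 2: φ1=-0.5583710, φ2=0.5239566, Δφ=1.0823275, Δλ=-1.4765381 rad; a=sin²(Δφ/2)+cosφ1·cosφ2·sin²(Δλ/2)=0.5979757674; c=2·atan2(√a, √(1-a))=1.768024029; dist=6371·c=11264.081 ≈ 11264.1 km; running total=20160.8 km
Leg 2 bearing: y=sinΔλ·cosφ2=-0.86200294, x=cosφ1·sinφ2-sinφ1·cosφ2·cosΔλ=0.46749751; θ=atan2(y, x)=-61.5273° <0 so +360° → 298.4727° ≈ 298.5°
Leg 3: φ1=0.5239566, φ2=1.0676772, Δφ=0.5437207, Δλ=-3.1611630 rad; a=sin²(Δφ/2)+cosφ1·cosφ2·sin²(Δλ/2)=0.4895420389; c=2·atan2(√a, √(1-a))=1.549878879; dist=6371·c=9874.278 ≈ 9874.3 km; running total=30035.1 km
Leg 3 bearing: y=sinΔλ·cosφ2=0.00943546, x=cosφ1·sinφ2-sinφ1·cosφ2·cosΔλ=0.99973671; θ=atan2(y, x)=0.5407° ≈ 0.5°
Leg 4: φ1=1.0676772, φ2=-0.5928482, Δφ=-1.6605254, Δλ=2.9370278 rad; a=sin²(Δφ/2)+cosφ1·cosφ2·sin²(Δλ/2)=0.9405165841; c=2·atan2(√a, √(1-a))=2.648838141; dist=6371·c=16875.748 ≈ 16875.7 km; running total=46910.8 km
Leg 4 bearing: y=sinΔλ·cosφ2=0.16847558, x=cosφ1·sinφ2-sinφ1·cosφ2·cosΔλ=0.44203680; θ=atan2(y, x)=20.8636° ≈ 20.9°
Leg 5: φ1=-0.5928482, φ2=-0.4576637, Δφ=0.1351845, Δλ=0.1685482 rad; a=sin²(Δφ/2)+cosφ1·cosφ2·sin²(Δλ/2)=0.0098332517; c=2·atan2(√a, √(1-a))=0.198651984; dist=6371·c=1265.612 ≈ 1265.6 km; running total=48176.4 km
Leg 5 bearing: y=sinΔλ·cosφ2=0.15048754, x=cosφ1·sinφ2-sinφ1·cosφ2·cosΔλ=0.12767042; θ=atan2(y, x)=49.6894° ≈ 49.7°
Leg 6: φ1=-0.4576637, φ2=0.7165990, Δφ=1.1742628, Δλ=0.0161617 rad; a=sin²(Δφ/2)+cosφ1·cosφ2·sin²(Δλ/2)=0.3069325633; c=2·atan2(√a, √(1-a))=1.174358529; dist=6371·c=7481.838 ≈ 7481.8 km; running total=55658.2 km
Leg 6 bearing: y=sinΔλ·cosφ2=0.01218614, x=cosφ1·sinφ2-sinφ1·cosφ2·cosΔλ=0.92236184; θ=atan2(y, x)=0.7569° ≈ 0.8°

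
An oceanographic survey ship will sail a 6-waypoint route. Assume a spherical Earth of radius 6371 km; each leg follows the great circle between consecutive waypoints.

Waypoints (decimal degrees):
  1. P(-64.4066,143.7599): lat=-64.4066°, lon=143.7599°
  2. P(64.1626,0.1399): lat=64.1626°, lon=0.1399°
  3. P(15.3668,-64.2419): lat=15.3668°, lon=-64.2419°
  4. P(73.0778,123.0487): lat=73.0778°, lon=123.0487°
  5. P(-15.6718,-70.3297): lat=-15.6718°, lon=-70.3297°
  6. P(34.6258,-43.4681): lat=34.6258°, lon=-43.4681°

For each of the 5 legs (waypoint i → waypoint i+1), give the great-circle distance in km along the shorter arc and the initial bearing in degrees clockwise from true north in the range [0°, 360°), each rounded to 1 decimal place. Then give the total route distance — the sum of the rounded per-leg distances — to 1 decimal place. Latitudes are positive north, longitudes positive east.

Leg 1: dist=18283.7 km, bearing=285.6°
Leg 2: dist=7244.6 km, bearing=253.4°
Leg 3: dist=10166.0 km, bearing=357.9°
Leg 4: dist=13574.5 km, bearing=15.2°
Leg 5: dist=6272.0 km, bearing=26.5°
Total: 55540.8 km

Leg 1: φ1=-1.1241072, φ2=1.1198486, Δφ=2.2439559, Δλ=-2.5066419 rad; a=sin²(Δφ/2)+cosφ1·cosφ2·sin²(Δλ/2)=0.9816490506; c=2·atan2(√a, √(1-a))=2.869825742; dist=6371·c=18283.660 ≈ 18283.7 km; running total=18283.7 km
Leg 1 bearing: y=sinΔλ·cosφ2=-0.25850058, x=cosφ1·sinφ2-sinφ1·cosφ2·cosΔλ=0.07234790; θ=atan2(y, x)=-74.3644° <0 so +360° → 285.6356° ≈ 285.6°
Leg 2: φ1=1.1198486, φ2=0.2682013, Δφ=-0.8516474, Δλ=-1.1236744 rad; a=sin²(Δφ/2)+cosφ1·cosφ2·sin²(Δλ/2)=0.2898970208; c=2·atan2(√a, √(1-a))=1.137124049; dist=6371·c=7244.617 ≈ 7244.6 km; running total=25528.3 km
Leg 2 bearing: y=sinΔλ·cosφ2=-0.86945883, x=cosφ1·sinφ2-sinφ1·cosφ2·cosΔλ=-0.25974660; θ=atan2(y, x)=-106.6333° <0 so +360° → 253.3667° ≈ 253.4°
Leg 3: φ1=0.2682013, φ2=1.2754482, Δφ=1.0072470, Δλ=3.2688376 rad; a=sin²(Δφ/2)+cosφ1·cosφ2·sin²(Δλ/2)=0.5124372017; c=2·atan2(√a, √(1-a))=1.595673296; dist=6371·c=10166.035 ≈ 10166.0 km; running total=35694.3 km
Leg 3 bearing: y=sinΔλ·cosφ2=-0.03693770, x=cosφ1·sinφ2-sinφ1·cosφ2·cosΔλ=0.99900794; θ=atan2(y, x)=-2.1175° <0 so +360° → 357.8825° ≈ 357.9°
Leg 4: φ1=1.2754482, φ2=-0.2735245, Δφ=-1.5489727, Δλ=-3.3750898 rad; a=sin²(Δφ/2)+cosφ1·cosφ2·sin²(Δλ/2)=0.7655387028; c=2·atan2(√a, √(1-a))=2.130667926; dist=6371·c=13574.485 ≈ 13574.5 km; running total=49268.8 km
Leg 4 bearing: y=sinΔλ·cosφ2=0.22277952, x=cosφ1·sinφ2-sinφ1·cosφ2·cosΔλ=0.81751212; θ=atan2(y, x)=15.2435° ≈ 15.2°
Leg 5: φ1=-0.2735245, φ2=0.6043342, Δφ=0.8778587, Δλ=0.4688234 rad; a=sin²(Δφ/2)+cosφ1·cosφ2·sin²(Δλ/2)=0.2233437952; c=2·atan2(√a, √(1-a))=0.984460710; dist=6371·c=6271.999 ≈ 6272.0 km; running total=55540.8 km
Leg 5 bearing: y=sinΔλ·cosφ2=0.37180783, x=cosφ1·sinφ2-sinφ1·cosφ2·cosΔλ=0.74538870; θ=atan2(y, x)=26.5105° ≈ 26.5°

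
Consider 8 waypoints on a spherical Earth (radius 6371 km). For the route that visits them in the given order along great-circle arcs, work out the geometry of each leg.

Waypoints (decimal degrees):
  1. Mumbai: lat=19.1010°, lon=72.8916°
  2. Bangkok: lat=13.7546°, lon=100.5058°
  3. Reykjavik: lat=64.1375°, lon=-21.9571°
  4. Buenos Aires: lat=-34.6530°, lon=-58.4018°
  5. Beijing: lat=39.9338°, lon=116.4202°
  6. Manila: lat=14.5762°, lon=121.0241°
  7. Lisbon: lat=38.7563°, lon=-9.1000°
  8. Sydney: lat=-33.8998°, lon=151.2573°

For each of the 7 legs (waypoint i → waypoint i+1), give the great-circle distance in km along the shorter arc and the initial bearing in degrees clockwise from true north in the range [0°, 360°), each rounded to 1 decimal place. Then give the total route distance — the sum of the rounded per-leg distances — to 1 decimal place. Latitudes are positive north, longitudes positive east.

Leg 1: φ1=0.3333753, φ2=0.2400631, Δφ=-0.0933123, Δλ=0.4819587 rad; a=sin²(Δφ/2)+cosφ1·cosφ2·sin²(Δλ/2)=0.0544516641; c=2·atan2(√a, √(1-a))=0.471040292; dist=6371·c=3000.998 ≈ 3001.0 km; running total=3001.0 km
Leg 1 bearing: y=sinΔλ·cosφ2=0.45022341, x=cosφ1·sinφ2-sinφ1·cosφ2·cosΔλ=-0.05697020; θ=atan2(y, x)=97.2117° ≈ 97.2°
Leg 2: φ1=0.2400631, φ2=1.1194105, Δφ=0.8793475, Δλ=-2.1373808 rad; a=sin²(Δφ/2)+cosφ1·cosφ2·sin²(Δλ/2)=0.5067370485; c=2·atan2(√a, √(1-a))=1.584270832; dist=6371·c=10093.389 ≈ 10093.4 km; running total=13094.4 km
Leg 2 bearing: y=sinΔλ·cosφ2=-0.36804994, x=cosφ1·sinφ2-sinφ1·cosφ2·cosΔλ=0.92970839; θ=atan2(y, x)=-21.5975° <0 so +360° → 338.4025° ≈ 338.4°
Leg 3: φ1=1.1194105, φ2=-0.6048089, Δφ=-1.7242195, Δλ=-0.6360800 rad; a=sin²(Δφ/2)+cosφ1·cosφ2·sin²(Δλ/2)=0.6114994129; c=2·atan2(√a, √(1-a))=1.795686011; dist=6371·c=11440.316 ≈ 11440.3 km; running total=24534.7 km
Leg 3 bearing: y=sinΔλ·cosφ2=-0.48866916, x=cosφ1·sinφ2-sinφ1·cosφ2·cosΔλ=-0.84348917; θ=atan2(y, x)=-149.9145° <0 so +360° → 210.0855° ≈ 210.1°
Leg 4: φ1=-0.6048089, φ2=0.6969763, Δφ=1.3017852, Δλ=3.0512195 rad; a=sin²(Δφ/2)+cosφ1·cosφ2·sin²(Δλ/2)=0.9965907577; c=2·atan2(√a, √(1-a))=3.024748764; dist=6371·c=19270.674 ≈ 19270.7 km; running total=43805.4 km
Leg 4 bearing: y=sinΔλ·cosφ2=0.06920263, x=cosφ1·sinφ2-sinφ1·cosφ2·cosΔλ=0.09381617; θ=atan2(y, x)=36.4140° ≈ 36.4°
Leg 5: φ1=0.6969763, φ2=0.2544027, Δφ=-0.4425736, Δλ=0.0803532 rad; a=sin²(Δφ/2)+cosφ1·cosφ2·sin²(Δλ/2)=0.0493710014; c=2·atan2(√a, √(1-a))=0.448132114; dist=6371·c=2855.0497 ≈ 2855.0 km; running total=46660.4 km
Leg 5 bearing: y=sinΔλ·cosφ2=0.07768329, x=cosφ1·sinφ2-sinφ1·cosφ2·cosΔλ=-0.42626204; θ=atan2(y, x)=169.6716° ≈ 169.7°
Leg 6: φ1=0.2544027, φ2=0.6764250, Δφ=0.4220224, Δλ=-2.2710940 rad; a=sin²(Δφ/2)+cosφ1·cosφ2·sin²(Δλ/2)=0.6644136634; c=2·atan2(√a, √(1-a))=1.905857908; dist=6371·c=12142.221 ≈ 12142.2 km; running total=58802.6 km
Leg 6 bearing: y=sinΔλ·cosφ2=-0.59628635, x=cosφ1·sinφ2-sinφ1·cosφ2·cosΔλ=0.73233543; θ=atan2(y, x)=-39.1534° <0 so +360° → 320.8466° ≈ 320.8°
Leg 7: φ1=0.6764250, φ2=-0.5916631, Δφ=-1.2680882, Δλ=2.7987629 rad; a=sin²(Δφ/2)+cosφ1·cosφ2·sin²(Δλ/2)=0.9793720473; c=2·atan2(√a, √(1-a))=2.853347122; dist=6371·c=18178.675 ≈ 18178.7 km; running total=76981.3 km
Leg 7 bearing: y=sinΔλ·cosφ2=0.27901223, x=cosφ1·sinφ2-sinφ1·cosφ2·cosΔλ=0.05442367; θ=atan2(y, x)=78.9626° ≈ 79.0°

Leg 1: dist=3001.0 km, bearing=97.2°
Leg 2: dist=10093.4 km, bearing=338.4°
Leg 3: dist=11440.3 km, bearing=210.1°
Leg 4: dist=19270.7 km, bearing=36.4°
Leg 5: dist=2855.0 km, bearing=169.7°
Leg 6: dist=12142.2 km, bearing=320.8°
Leg 7: dist=18178.7 km, bearing=79.0°
Total: 76981.3 km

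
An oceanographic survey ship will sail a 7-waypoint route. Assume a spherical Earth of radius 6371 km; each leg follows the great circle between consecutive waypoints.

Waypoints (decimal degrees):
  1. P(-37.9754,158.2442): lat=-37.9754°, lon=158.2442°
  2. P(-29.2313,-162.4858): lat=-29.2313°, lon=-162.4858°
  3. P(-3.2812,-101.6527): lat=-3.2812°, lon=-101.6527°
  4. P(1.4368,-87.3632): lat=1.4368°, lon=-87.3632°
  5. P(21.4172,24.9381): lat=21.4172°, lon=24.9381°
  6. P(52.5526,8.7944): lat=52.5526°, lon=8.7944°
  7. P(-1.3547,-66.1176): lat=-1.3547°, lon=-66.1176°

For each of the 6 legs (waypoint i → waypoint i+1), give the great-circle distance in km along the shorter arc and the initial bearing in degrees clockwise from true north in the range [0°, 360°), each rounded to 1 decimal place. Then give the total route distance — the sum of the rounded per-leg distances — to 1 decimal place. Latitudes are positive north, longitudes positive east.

Leg 1: dist=3734.9 km, bearing=86.8°
Leg 2: dist=7015.6 km, bearing=77.9°
Leg 3: dist=1672.7 km, bearing=71.9°
Leg 4: dist=12244.9 km, bearing=66.5°
Leg 5: dist=3728.0 km, bearing=342.2°
Leg 6: dist=9116.1 km, bearing=257.1°
Total: 37512.2 km

Leg 1: φ1=-0.6627958, φ2=-0.5101824, Δφ=0.1526133, Δλ=-5.5977945 rad; a=sin²(Δφ/2)+cosφ1·cosφ2·sin²(Δλ/2)=0.0834841952; c=2·atan2(√a, √(1-a))=0.586231158; dist=6371·c=3734.879 ≈ 3734.9 km; running total=3734.9 km
Leg 1 bearing: y=sinΔλ·cosφ2=0.55236960, x=cosφ1·sinφ2-sinφ1·cosφ2·cosΔλ=0.03075973; θ=atan2(y, x)=86.8127° ≈ 86.8°
Leg 2: φ1=-0.5101824, φ2=-0.0572677, Δφ=0.4529147, Δλ=1.0617379 rad; a=sin²(Δφ/2)+cosφ1·cosφ2·sin²(Δλ/2)=0.2737266604; c=2·atan2(√a, √(1-a))=1.101177199; dist=6371·c=7015.600 ≈ 7015.6 km; running total=10750.5 km
Leg 2 bearing: y=sinΔλ·cosφ2=0.87177228, x=cosφ1·sinφ2-sinφ1·cosφ2·cosΔλ=0.18765550; θ=atan2(y, x)=77.8520° ≈ 77.9°
Leg 3: φ1=-0.0572677, φ2=0.0250769, Δφ=0.0823446, Δλ=0.2493988 rad; a=sin²(Δφ/2)+cosφ1·cosφ2·sin²(Δλ/2)=0.0171334963; c=2·atan2(√a, √(1-a))=0.262543350; dist=6371·c=1672.664 ≈ 1672.7 km; running total=12423.2 km
Leg 3 bearing: y=sinΔλ·cosφ2=0.24674382, x=cosφ1·sinφ2-sinφ1·cosφ2·cosΔλ=0.08048132; θ=atan2(y, x)=71.9350° ≈ 71.9°
Leg 4: φ1=0.0250769, φ2=0.3738007, Δφ=0.3487238, Δλ=1.9600274 rad; a=sin²(Δφ/2)+cosφ1·cosφ2·sin²(Δλ/2)=0.6720028656; c=2·atan2(√a, √(1-a))=1.921976010; dist=6371·c=12244.909 ≈ 12244.9 km; running total=24668.1 km
Leg 4 bearing: y=sinΔλ·cosφ2=0.86131249, x=cosφ1·sinφ2-sinφ1·cosφ2·cosΔλ=0.37389951; θ=atan2(y, x)=66.5341° ≈ 66.5°
Leg 5: φ1=0.3738007, φ2=0.9172159, Δφ=0.5434152, Δλ=-0.2817607 rad; a=sin²(Δφ/2)+cosφ1·cosφ2·sin²(Δλ/2)=0.0831864492; c=2·atan2(√a, √(1-a))=0.585153883; dist=6371·c=3728.015 ≈ 3728.0 km; running total=28396.1 km
Leg 5 bearing: y=sinΔλ·cosφ2=-0.16906193, x=cosφ1·sinφ2-sinφ1·cosφ2·cosΔλ=0.52581738; θ=atan2(y, x)=-17.8237° <0 so +360° → 342.1763° ≈ 342.2°
Leg 6: φ1=0.9172159, φ2=-0.0236440, Δφ=-0.9408599, Δλ=-1.3074610 rad; a=sin²(Δφ/2)+cosφ1·cosφ2·sin²(Δλ/2)=0.4302706892; c=2·atan2(√a, √(1-a))=1.430881654; dist=6371·c=9116.147 ≈ 9116.1 km; running total=37512.2 km
Leg 6 bearing: y=sinΔλ·cosφ2=-0.96525730, x=cosφ1·sinφ2-sinφ1·cosφ2·cosΔλ=-0.22097430; θ=atan2(y, x)=-102.8944° <0 so +360° → 257.1056° ≈ 257.1°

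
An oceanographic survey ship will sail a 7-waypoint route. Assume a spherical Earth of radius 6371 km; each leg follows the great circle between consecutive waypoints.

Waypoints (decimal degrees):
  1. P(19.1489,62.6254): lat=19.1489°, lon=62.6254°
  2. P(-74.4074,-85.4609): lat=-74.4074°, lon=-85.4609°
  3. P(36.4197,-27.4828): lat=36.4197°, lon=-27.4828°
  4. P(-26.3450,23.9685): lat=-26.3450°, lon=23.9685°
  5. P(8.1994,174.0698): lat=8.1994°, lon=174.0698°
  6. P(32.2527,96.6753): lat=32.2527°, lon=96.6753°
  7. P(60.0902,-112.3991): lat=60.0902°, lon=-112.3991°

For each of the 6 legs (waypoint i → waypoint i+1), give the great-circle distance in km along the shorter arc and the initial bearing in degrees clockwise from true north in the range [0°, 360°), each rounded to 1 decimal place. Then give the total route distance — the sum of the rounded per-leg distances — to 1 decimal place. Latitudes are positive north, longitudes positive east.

Leg 1: dist=13577.6 km, bearing=189.7°
Leg 2: dist=13032.5 km, bearing=50.1°
Leg 3: dist=8816.1 km, bearing=134.5°
Leg 4: dist=16270.9 km, bearing=117.1°
Leg 5: dist=8339.8 km, bearing=301.3°
Leg 6: dist=9407.7 km, bearing=14.1°
Total: 69444.6 km

Leg 1: φ1=0.3342114, φ2=-1.2986541, Δφ=-1.6328655, Δλ=-2.5845935 rad; a=sin²(Δφ/2)+cosφ1·cosφ2·sin²(Δλ/2)=0.7657466213; c=2·atan2(√a, √(1-a))=2.131158767; dist=6371·c=13577.613 ≈ 13577.6 km; running total=13577.6 km
Leg 1 bearing: y=sinΔλ·cosφ2=-0.14209637, x=cosφ1·sinφ2-sinφ1·cosφ2·cosΔλ=-0.83505901; θ=atan2(y, x)=-170.3429° <0 so +360° → 189.6571° ≈ 189.7°
Leg 2: φ1=-1.2986541, φ2=0.6356437, Δφ=1.9342978, Δλ=1.0119087 rad; a=sin²(Δφ/2)+cosφ1·cosφ2·sin²(Δλ/2)=0.7285779940; c=2·atan2(√a, √(1-a))=2.045591164; dist=6371·c=13032.461 ≈ 13032.5 km; running total=26610.1 km
Leg 2 bearing: y=sinΔλ·cosφ2=0.68225254, x=cosφ1·sinφ2-sinφ1·cosφ2·cosΔλ=0.57056102; θ=atan2(y, x)=50.0946° ≈ 50.1°
Leg 3: φ1=0.6356437, φ2=-0.4598070, Δφ=-1.0954507, Δλ=0.8979946 rad; a=sin²(Δφ/2)+cosφ1·cosφ2·sin²(Δλ/2)=0.4070421670; c=2·atan2(√a, √(1-a))=1.383792633; dist=6371·c=8816.143 ≈ 8816.1 km; running total=35426.2 km
Leg 3 bearing: y=sinΔλ·cosφ2=0.70085062, x=cosφ1·sinφ2-sinφ1·cosφ2·cosΔλ=-0.68865360; θ=atan2(y, x)=134.4971° ≈ 134.5°
Leg 4: φ1=-0.4598070, φ2=0.1431065, Δφ=0.6029135, Δλ=2.6197619 rad; a=sin²(Δφ/2)+cosφ1·cosφ2·sin²(Δλ/2)=0.9161093014; c=2·atan2(√a, √(1-a))=2.553893541; dist=6371·c=16270.856 ≈ 16270.9 km; running total=51697.1 km
Leg 4 bearing: y=sinΔλ·cosφ2=0.49337259, x=cosφ1·sinφ2-sinφ1·cosφ2·cosΔλ=-0.25297368; θ=atan2(y, x)=117.1462° ≈ 117.1°
Leg 5: φ1=0.1431065, φ2=0.5629158, Δφ=0.4198093, Δλ=-1.3507888 rad; a=sin²(Δφ/2)+cosφ1·cosφ2·sin²(Δλ/2)=0.3706070443; c=2·atan2(√a, √(1-a))=1.309031241; dist=6371·c=8339.838 ≈ 8339.8 km; running total=60036.9 km
Leg 5 bearing: y=sinΔλ·cosφ2=-0.82531770, x=cosφ1·sinφ2-sinφ1·cosφ2·cosΔλ=0.50187702; θ=atan2(y, x)=-58.6961° <0 so +360° → 301.3039° ≈ 301.3°
Leg 6: φ1=0.5629158, φ2=1.0487718, Δφ=0.4858560, Δλ=-3.6490367 rad; a=sin²(Δφ/2)+cosφ1·cosφ2·sin²(Δλ/2)=0.4529908479; c=2·atan2(√a, √(1-a))=1.476638957; dist=6371·c=9407.667 ≈ 9407.7 km; running total=69444.6 km
Leg 6 bearing: y=sinΔλ·cosφ2=0.24230964, x=cosφ1·sinφ2-sinφ1·cosφ2·cosΔλ=0.96563274; θ=atan2(y, x)=14.0866° ≈ 14.1°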